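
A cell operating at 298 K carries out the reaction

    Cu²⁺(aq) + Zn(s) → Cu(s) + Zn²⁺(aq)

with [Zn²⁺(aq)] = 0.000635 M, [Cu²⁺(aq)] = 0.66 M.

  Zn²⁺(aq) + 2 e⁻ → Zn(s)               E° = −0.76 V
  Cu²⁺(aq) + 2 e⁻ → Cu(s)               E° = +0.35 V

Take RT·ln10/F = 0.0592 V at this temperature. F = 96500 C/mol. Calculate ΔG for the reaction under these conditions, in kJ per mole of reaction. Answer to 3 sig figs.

−231 kJ/mol

E°cell = +0.35 − (−0.76) = +1.11 V; the balanced reaction transfers n = 2 electrons.
Here Q = [Zn²⁺(aq)] / [Cu²⁺(aq)] = 0.000962 (log Q = −3.017), giving E = +1.11 − (0.0592/2)·(−3.017) = +1.1993 V.
Finally ΔG = −nFE = −(2)(96500 C/mol)(+1.1993 V) = −231 kJ/mol.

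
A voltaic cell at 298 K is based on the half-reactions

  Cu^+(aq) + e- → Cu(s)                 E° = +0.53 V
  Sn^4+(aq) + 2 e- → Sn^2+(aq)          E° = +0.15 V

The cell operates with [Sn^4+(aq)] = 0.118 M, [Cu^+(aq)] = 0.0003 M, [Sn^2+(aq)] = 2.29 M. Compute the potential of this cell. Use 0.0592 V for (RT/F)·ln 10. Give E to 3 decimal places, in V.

+0.210 V

Since E°(Cu⁺/Cu) > E°(Sn⁴⁺/Sn²⁺), Cu⁺/Cu serves as the cathode.
The standard potential is +0.53 − (+0.15) = +0.38 V and the balanced reaction transfers n = 2 electrons.
Balancing gives 2 Cu^+(aq) + Sn^2+(aq) → 2 Cu(s) + Sn^4+(aq); hence Q = [Sn^4+(aq)] / ([Cu^+(aq)]^2·[Sn^2+(aq)]) = 5.73×10^5 (log Q = 5.758).
Applying E = E° − (RT ln10/nF)·log Q gives +0.38 − (0.0592/2)(5.758) = +0.210 V.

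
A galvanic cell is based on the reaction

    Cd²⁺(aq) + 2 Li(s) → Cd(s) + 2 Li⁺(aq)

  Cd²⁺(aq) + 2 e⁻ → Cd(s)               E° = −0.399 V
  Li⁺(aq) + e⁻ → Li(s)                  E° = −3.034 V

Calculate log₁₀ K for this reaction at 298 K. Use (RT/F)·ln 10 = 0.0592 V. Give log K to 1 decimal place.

The Cd²⁺/Cd couple is reduced (cathode); E°cell = −0.399 − (−3.034) = +2.635 V with n = 2.
At equilibrium E = 0, so log K = nE°cell / 0.0592 = (2)(+2.635) / 0.0592 = 89.0.

log K = 89.0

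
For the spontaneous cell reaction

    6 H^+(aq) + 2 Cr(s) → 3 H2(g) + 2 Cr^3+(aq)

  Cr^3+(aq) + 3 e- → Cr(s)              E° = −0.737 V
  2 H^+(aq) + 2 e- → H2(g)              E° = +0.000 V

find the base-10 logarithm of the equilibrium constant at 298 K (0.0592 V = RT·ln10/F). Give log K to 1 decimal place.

log K = 74.7

The 2H⁺/H₂ couple is reduced (cathode); E°cell = +0.000 − (−0.737) = +0.737 V with n = 6.
At equilibrium E = 0, so log K = nE°cell / 0.0592 = (6)(+0.737) / 0.0592 = 74.7.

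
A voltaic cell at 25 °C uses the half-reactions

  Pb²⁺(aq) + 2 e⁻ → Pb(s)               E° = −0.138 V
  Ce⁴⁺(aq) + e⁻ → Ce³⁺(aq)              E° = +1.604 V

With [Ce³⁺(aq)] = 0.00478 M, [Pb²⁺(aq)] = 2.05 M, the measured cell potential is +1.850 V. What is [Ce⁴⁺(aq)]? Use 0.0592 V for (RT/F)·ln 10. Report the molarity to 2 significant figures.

Ce⁴⁺/Ce³⁺ is the cathode (higher E°); E°cell = +1.604 − (−0.138) = +1.742 V with n = 2.
From the Nernst equation, log Q = n(E° − E)/0.0592 = 2·(+1.742 − (+1.850))/0.0592 = −3.649.
The balanced reaction is 2 Ce⁴⁺(aq) + Pb(s) → 2 Ce³⁺(aq) + Pb²⁺(aq), so Q = ([Ce³⁺(aq)]^2·[Pb²⁺(aq)]) / [Ce⁴⁺(aq)]^2.
Substituting the known concentrations and solving, log [Ce⁴⁺(aq)] = −0.340 and [Ce⁴⁺(aq)] = 0.46 M.

0.46 M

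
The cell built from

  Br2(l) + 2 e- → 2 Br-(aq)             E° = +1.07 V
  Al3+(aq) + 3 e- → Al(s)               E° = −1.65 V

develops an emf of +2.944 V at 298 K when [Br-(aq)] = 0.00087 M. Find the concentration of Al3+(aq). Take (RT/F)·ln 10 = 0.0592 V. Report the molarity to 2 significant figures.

Br₂/Br⁻ is the cathode (higher E°); E°cell = +1.07 − (−1.65) = +2.72 V with n = 6.
Since E = E° − (0.0592/n)·log Q, log Q = n(E° − E)/0.0592 = −22.703.
Balancing electrons gives 3 Br2(l) + 2 Al(s) → 6 Br-(aq) + 2 Al3+(aq); thus Q = [Br-(aq)]^6·[Al3+(aq)]^2.
Substituting the known concentrations and solving, log [Al3+(aq)] = −2.170 and [Al3+(aq)] = 0.0068 M.

0.0068 M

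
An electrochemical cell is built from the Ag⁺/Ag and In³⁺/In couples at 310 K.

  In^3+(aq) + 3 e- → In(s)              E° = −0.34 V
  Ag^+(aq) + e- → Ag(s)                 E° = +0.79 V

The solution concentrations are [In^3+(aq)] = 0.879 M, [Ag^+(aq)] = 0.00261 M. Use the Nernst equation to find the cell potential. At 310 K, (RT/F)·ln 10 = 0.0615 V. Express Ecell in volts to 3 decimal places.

+0.972 V

Ag⁺/Ag is reduced (cathode, E° = +0.79 V) and In³⁺/In is oxidized (anode).
The standard potential is +0.79 − (−0.34) = +1.13 V and the balanced reaction transfers n = 3 electrons.
Balancing gives 3 Ag^+(aq) + In(s) → 3 Ag(s) + In^3+(aq); hence Q = [In^3+(aq)] / [Ag^+(aq)]^3 = 4.94×10^7 (log Q = 7.694).
E = E° − (0.0615/n)·log Q = +1.13 − (0.0615/3)(7.694) = +0.972 V.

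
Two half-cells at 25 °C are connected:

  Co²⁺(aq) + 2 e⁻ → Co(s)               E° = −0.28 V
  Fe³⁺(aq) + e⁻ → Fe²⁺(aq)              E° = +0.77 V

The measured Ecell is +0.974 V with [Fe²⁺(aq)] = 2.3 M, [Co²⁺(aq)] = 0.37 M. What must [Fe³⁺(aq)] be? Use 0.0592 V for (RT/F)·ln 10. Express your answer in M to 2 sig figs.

Fe³⁺/Fe²⁺ is the cathode (higher E°); E°cell = +0.77 − (−0.28) = +1.05 V with n = 2.
Since E = E° − (0.0592/n)·log Q, log Q = n(E° − E)/0.0592 = 2.568.
Balancing electrons gives 2 Fe³⁺(aq) + Co(s) → 2 Fe²⁺(aq) + Co²⁺(aq); thus Q = ([Fe²⁺(aq)]^2·[Co²⁺(aq)]) / [Fe³⁺(aq)]^2.
Substituting the known concentrations and solving, log [Fe³⁺(aq)] = −1.138 and [Fe³⁺(aq)] = 0.073 M.

0.073 M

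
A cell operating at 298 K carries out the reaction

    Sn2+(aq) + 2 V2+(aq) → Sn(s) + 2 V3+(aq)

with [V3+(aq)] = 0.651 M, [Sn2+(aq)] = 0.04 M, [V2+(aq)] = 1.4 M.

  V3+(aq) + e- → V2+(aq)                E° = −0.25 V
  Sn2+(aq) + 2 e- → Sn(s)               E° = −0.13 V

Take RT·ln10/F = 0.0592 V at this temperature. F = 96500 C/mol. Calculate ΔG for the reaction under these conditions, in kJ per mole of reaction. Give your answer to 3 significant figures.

−19.0 kJ/mol

The standard cell potential is −0.13 − (−0.25) = +0.12 V, with n = 2 electrons in the balanced equation.
The reaction quotient is [V3+(aq)]^2 / ([Sn2+(aq)]·[V2+(aq)]^2) = 5.41; by Nernst, E = +0.12 − (0.0592/2)(0.733) = +0.0983 V.
Then ΔG = −nFE = −2 × 96500 × +0.0983 J/mol = −19.0 kJ/mol.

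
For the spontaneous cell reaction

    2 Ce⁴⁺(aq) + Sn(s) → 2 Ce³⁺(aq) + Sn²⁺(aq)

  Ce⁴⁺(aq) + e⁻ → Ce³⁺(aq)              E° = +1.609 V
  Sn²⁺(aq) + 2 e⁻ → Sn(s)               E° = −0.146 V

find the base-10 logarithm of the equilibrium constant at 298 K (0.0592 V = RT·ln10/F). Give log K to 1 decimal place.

log K = 59.3

The Ce⁴⁺/Ce³⁺ couple is reduced (cathode); E°cell = +1.609 − (−0.146) = +1.755 V with n = 2.
At equilibrium E = 0, so log K = nE°cell / 0.0592 = (2)(+1.755) / 0.0592 = 59.3.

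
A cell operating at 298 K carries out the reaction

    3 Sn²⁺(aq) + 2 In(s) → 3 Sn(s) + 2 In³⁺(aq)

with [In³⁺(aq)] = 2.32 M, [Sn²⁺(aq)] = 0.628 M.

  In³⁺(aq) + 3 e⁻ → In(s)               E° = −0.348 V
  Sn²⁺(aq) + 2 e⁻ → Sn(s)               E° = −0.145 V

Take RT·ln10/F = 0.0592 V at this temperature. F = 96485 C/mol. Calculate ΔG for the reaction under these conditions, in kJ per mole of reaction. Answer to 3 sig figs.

−110 kJ/mol

With Sn²⁺/Sn reduced at the cathode, E°cell = −0.145 − (−0.348) = +0.203 V and n = 6.
The reaction quotient is [In³⁺(aq)]^2 / [Sn²⁺(aq)]^3 = 21.7; by Nernst, E = +0.203 − (0.0592/6)(1.337) = +0.1898 V.
Finally ΔG = −nFE = −(6)(96485 C/mol)(+0.1898 V) = −110 kJ/mol.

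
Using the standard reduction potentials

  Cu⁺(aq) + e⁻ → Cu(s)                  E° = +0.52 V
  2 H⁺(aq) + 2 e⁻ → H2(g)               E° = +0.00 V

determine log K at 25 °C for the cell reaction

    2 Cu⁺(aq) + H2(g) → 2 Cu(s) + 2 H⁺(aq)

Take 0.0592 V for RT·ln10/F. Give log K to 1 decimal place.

log K = 17.6

The Cu⁺/Cu couple is reduced (cathode); E°cell = +0.52 − (+0.00) = +0.52 V with n = 2.
At equilibrium E = 0, so log K = nE°cell / 0.0592 = (2)(+0.52) / 0.0592 = 17.6.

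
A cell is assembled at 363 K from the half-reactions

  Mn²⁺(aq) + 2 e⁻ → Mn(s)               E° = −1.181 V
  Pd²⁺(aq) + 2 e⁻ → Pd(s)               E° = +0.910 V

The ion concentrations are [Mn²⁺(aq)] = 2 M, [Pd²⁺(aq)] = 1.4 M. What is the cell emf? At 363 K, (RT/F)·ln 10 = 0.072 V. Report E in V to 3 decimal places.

+2.085 V

Since E°(Pd²⁺/Pd) > E°(Mn²⁺/Mn), Pd²⁺/Pd serves as the cathode.
E°cell = +0.910 − (−1.181) = +2.091 V, with n = 2 electrons transferred.
For the overall reaction Pd²⁺(aq) + Mn(s) → Pd(s) + Mn²⁺(aq), Q = [Mn²⁺(aq)] / [Pd²⁺(aq)] = 1.43, giving log Q = 0.155.
Applying E = E° − (RT ln10/nF)·log Q gives +2.091 − (0.072/2)(0.155) = +2.085 V.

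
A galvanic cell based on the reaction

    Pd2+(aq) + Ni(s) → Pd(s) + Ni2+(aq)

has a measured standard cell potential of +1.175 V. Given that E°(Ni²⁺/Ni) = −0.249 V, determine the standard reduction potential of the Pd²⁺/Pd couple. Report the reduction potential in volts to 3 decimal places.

In the reaction as written the Pd²⁺/Pd couple is reduced (cathode) and Ni²⁺/Ni is oxidized (anode), so E°cell = E°(Pd²⁺/Pd) − E°(Ni²⁺/Ni).
E°(Pd²⁺/Pd) = E°cell + E°(anode) = +1.175 + (−0.249) = +0.926 V.

+0.926 V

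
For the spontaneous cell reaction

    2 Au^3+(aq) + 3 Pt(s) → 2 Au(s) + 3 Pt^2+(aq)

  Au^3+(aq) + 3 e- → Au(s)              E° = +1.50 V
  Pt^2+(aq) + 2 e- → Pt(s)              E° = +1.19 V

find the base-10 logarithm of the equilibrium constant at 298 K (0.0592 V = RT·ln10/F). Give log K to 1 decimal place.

log K = 31.4

The Au³⁺/Au couple is reduced (cathode); E°cell = +1.50 − (+1.19) = +0.31 V with n = 6.
At equilibrium E = 0, so log K = nE°cell / 0.0592 = (6)(+0.31) / 0.0592 = 31.4.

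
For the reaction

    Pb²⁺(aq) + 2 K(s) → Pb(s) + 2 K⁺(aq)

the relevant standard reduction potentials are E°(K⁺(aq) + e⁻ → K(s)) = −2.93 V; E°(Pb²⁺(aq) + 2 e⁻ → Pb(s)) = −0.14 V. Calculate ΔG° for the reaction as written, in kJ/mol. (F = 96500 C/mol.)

In the reaction as written Pb²⁺(aq) is reduced, so the Pb²⁺/Pb couple is the cathode and K⁺/K is the anode.
E°cell = −0.14 − (−2.93) = +2.79 V; balancing electrons gives n = 2.
ΔG° = −nFE°cell = −(2)(96500)(+2.79) J/mol = −538 kJ/mol.

−538 kJ/mol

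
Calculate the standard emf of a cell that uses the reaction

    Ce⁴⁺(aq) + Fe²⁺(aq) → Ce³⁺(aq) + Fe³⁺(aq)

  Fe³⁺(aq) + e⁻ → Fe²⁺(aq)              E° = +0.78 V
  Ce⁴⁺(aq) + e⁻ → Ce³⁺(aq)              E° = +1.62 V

In the reaction as written, Ce⁴⁺(aq) is reduced (cathode) and Fe³⁺(aq) is produced by oxidation at the anode.
E°cell = E°(cathode) − E°(anode) = +1.62 − (+0.78) = +0.84 V.

+0.84 V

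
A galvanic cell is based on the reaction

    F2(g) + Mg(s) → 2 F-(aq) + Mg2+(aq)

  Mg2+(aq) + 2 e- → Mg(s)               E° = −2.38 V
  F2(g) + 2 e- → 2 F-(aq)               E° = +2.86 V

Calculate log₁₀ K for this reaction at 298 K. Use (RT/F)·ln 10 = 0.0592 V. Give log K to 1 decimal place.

log K = 177.0

The F₂/F⁻ couple is reduced (cathode); E°cell = +2.86 − (−2.38) = +5.24 V with n = 2.
At equilibrium E = 0, so log K = nE°cell / 0.0592 = (2)(+5.24) / 0.0592 = 177.0.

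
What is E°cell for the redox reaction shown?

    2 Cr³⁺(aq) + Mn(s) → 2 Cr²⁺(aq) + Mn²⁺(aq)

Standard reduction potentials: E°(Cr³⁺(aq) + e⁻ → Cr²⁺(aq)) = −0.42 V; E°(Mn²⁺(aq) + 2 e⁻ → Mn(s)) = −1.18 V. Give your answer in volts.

+0.76 V

In the reaction as written, Cr³⁺(aq) is reduced (cathode) and Mn²⁺(aq) is produced by oxidation at the anode.
E°cell = E°(cathode) − E°(anode) = −0.42 − (−1.18) = +0.76 V.
The positive value indicates the reaction is spontaneous as written.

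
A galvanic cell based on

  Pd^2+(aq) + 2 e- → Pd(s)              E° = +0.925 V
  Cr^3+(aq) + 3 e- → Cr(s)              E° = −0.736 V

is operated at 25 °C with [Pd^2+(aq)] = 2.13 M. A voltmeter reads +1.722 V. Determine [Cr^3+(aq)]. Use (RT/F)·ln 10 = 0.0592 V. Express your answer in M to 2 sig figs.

The Pd²⁺/Pd couple has the larger reduction potential, so it is the cathode: E°cell = +0.925 − (−0.736) = +1.661 V and n = 6.
Rearranging E = E° − (0.0592/n)·log Q gives log Q = 6(+1.661 − (+1.722))/0.0592 = −6.182.
The balanced reaction is 3 Pd^2+(aq) + 2 Cr(s) → 3 Pd(s) + 2 Cr^3+(aq), so Q = [Cr^3+(aq)]^2 / [Pd^2+(aq)]^3.
Solving for the unknown gives log [Cr^3+(aq)] = −2.598, so [Cr^3+(aq)] ≈ 0.0025 M.

0.0025 M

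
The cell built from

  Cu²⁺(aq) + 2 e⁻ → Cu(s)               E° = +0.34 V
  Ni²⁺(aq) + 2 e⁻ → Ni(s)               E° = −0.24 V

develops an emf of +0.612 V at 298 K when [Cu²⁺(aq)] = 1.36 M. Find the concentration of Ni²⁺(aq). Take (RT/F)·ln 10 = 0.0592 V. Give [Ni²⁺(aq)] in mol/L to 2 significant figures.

0.11 M

The Cu²⁺/Cu couple has the larger reduction potential, so it is the cathode: E°cell = +0.34 − (−0.24) = +0.58 V and n = 2.
Rearranging E = E° − (0.0592/n)·log Q gives log Q = 2(+0.58 − (+0.612))/0.0592 = −1.081.
Balancing electrons gives Cu²⁺(aq) + Ni(s) → Cu(s) + Ni²⁺(aq); thus Q = [Ni²⁺(aq)] / [Cu²⁺(aq)].
Isolating [Ni²⁺(aq)] in Q = 10^{−1.081} yields log [Ni²⁺(aq)] = −0.947, i.e. 0.11 M.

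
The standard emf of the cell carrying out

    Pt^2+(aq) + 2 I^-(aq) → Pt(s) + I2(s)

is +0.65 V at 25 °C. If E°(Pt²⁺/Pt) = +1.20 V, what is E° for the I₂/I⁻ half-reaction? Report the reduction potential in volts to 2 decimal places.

+0.55 V

In the reaction as written the Pt²⁺/Pt couple is reduced (cathode) and I₂/I⁻ is oxidized (anode), so E°cell = E°(Pt²⁺/Pt) − E°(I₂/I⁻).
E°(I₂/I⁻) = E°(cathode) − E°cell = +1.20 − (+0.65) = +0.55 V.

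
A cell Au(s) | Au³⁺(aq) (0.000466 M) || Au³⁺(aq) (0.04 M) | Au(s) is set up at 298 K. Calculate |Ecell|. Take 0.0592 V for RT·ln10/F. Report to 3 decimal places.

0.038 V

For a concentration cell E°cell = 0, since both electrodes use the same couple.
The compartment with the higher Au³⁺(aq) concentration (0.04 M) acts as the cathode; ions are reduced there and produced at the dilute (0.000466 M) anode.
With n = 3, Ecell = −(0.0592/3)·log([dilute]/[conc]) = −(0.0592/3)·log(0.000466/0.04) = +0.038 V.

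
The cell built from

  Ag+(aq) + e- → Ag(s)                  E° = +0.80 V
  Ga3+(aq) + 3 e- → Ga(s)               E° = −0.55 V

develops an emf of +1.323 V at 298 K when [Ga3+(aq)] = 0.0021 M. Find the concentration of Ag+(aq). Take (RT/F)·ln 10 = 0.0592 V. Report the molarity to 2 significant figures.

The Ag⁺/Ag couple has the larger reduction potential, so it is the cathode: E°cell = +0.80 − (−0.55) = +1.35 V and n = 3.
From the Nernst equation, log Q = n(E° − E)/0.0592 = 3·(+1.35 − (+1.323))/0.0592 = 1.368.
The balanced reaction is 3 Ag+(aq) + Ga(s) → 3 Ag(s) + Ga3+(aq), so Q = [Ga3+(aq)] / [Ag+(aq)]^3.
Isolating [Ag+(aq)] in Q = 10^{1.368} yields log [Ag+(aq)] = −1.349, i.e. 0.045 M.

0.045 M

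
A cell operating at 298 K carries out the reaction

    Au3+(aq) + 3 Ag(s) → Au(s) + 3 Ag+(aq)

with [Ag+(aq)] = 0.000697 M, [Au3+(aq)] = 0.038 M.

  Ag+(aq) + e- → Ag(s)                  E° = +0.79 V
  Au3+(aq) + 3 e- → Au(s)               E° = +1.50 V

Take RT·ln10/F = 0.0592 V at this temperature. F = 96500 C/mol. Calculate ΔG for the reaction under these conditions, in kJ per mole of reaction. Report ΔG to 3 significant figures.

E°cell = +1.50 − (+0.79) = +0.71 V; the balanced reaction transfers n = 3 electrons.
Here Q = [Ag+(aq)]^3 / [Au3+(aq)] = 8.91×10^−9 (log Q = −8.050), giving E = +0.71 − (0.0592/3)·(−8.050) = +0.8689 V.
Then ΔG = −nFE = −3 × 96500 × +0.8689 J/mol = −252 kJ/mol.

−252 kJ/mol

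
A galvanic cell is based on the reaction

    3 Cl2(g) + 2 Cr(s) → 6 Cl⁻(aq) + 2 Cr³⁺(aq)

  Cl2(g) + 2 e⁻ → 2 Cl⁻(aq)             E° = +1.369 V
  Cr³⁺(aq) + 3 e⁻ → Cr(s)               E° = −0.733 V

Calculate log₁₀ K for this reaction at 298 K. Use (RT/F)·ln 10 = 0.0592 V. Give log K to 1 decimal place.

log K = 213.0

The Cl₂/Cl⁻ couple is reduced (cathode); E°cell = +1.369 − (−0.733) = +2.102 V with n = 6.
At equilibrium E = 0, so log K = nE°cell / 0.0592 = (6)(+2.102) / 0.0592 = 213.0.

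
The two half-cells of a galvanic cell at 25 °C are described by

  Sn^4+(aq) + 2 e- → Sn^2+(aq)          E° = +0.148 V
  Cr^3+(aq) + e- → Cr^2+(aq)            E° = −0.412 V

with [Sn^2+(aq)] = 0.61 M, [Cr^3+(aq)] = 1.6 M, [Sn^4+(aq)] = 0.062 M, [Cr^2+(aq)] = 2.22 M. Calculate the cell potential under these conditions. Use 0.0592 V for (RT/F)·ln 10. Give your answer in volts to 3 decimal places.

+0.539 V

Since E°(Sn⁴⁺/Sn²⁺) > E°(Cr³⁺/Cr²⁺), Sn⁴⁺/Sn²⁺ serves as the cathode.
E°cell = +0.148 − (−0.412) = +0.560 V, with n = 2 electrons transferred.
Balancing gives Sn^4+(aq) + 2 Cr^2+(aq) → Sn^2+(aq) + 2 Cr^3+(aq); hence Q = ([Sn^2+(aq)]·[Cr^3+(aq)]^2) / ([Sn^4+(aq)]·[Cr^2+(aq)]^2) = 5.11 (log Q = 0.708).
By the Nernst equation, E = +0.560 − (0.0592/2)·(0.708) = +0.539 V.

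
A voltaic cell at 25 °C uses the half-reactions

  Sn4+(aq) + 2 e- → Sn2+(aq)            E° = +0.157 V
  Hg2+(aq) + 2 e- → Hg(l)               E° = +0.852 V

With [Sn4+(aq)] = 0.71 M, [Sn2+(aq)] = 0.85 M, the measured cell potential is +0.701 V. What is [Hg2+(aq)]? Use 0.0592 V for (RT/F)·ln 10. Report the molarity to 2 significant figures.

The Hg²⁺/Hg couple has the larger reduction potential, so it is the cathode: E°cell = +0.852 − (+0.157) = +0.695 V and n = 2.
From the Nernst equation, log Q = n(E° − E)/0.0592 = 2·(+0.695 − (+0.701))/0.0592 = −0.203.
For Hg2+(aq) + Sn2+(aq) → Hg(l) + Sn4+(aq), the reaction quotient is Q = [Sn4+(aq)] / ([Hg2+(aq)]·[Sn2+(aq)]).
Solving for the unknown gives log [Hg2+(aq)] = 0.125, so [Hg2+(aq)] ≈ 1.3 M.

1.3 M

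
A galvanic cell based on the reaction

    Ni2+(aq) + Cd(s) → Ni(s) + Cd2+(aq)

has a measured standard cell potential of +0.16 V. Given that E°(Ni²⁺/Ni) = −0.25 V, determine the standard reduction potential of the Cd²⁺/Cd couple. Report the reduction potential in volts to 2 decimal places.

In the reaction as written the Ni²⁺/Ni couple is reduced (cathode) and Cd²⁺/Cd is oxidized (anode), so E°cell = E°(Ni²⁺/Ni) − E°(Cd²⁺/Cd).
E°(Cd²⁺/Cd) = E°(cathode) − E°cell = −0.25 − (+0.16) = −0.41 V.

−0.41 V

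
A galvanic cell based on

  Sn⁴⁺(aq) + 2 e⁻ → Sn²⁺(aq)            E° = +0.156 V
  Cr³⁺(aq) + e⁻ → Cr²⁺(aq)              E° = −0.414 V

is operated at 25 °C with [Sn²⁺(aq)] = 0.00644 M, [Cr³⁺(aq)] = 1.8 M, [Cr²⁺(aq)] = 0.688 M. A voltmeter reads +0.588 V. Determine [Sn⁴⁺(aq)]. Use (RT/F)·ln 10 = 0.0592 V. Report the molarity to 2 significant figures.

0.18 M

Sn⁴⁺/Sn²⁺ is the cathode (higher E°); E°cell = +0.156 − (−0.414) = +0.570 V with n = 2.
Rearranging E = E° − (0.0592/n)·log Q gives log Q = 2(+0.570 − (+0.588))/0.0592 = −0.608.
Balancing electrons gives Sn⁴⁺(aq) + 2 Cr²⁺(aq) → Sn²⁺(aq) + 2 Cr³⁺(aq); thus Q = ([Sn²⁺(aq)]·[Cr³⁺(aq)]^2) / ([Sn⁴⁺(aq)]·[Cr²⁺(aq)]^2).
Solving for the unknown gives log [Sn⁴⁺(aq)] = −0.748, so [Sn⁴⁺(aq)] ≈ 0.18 M.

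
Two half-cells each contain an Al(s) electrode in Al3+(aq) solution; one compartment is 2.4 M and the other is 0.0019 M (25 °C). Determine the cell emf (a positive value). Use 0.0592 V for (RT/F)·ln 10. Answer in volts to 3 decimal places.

For a concentration cell E°cell = 0, since both electrodes use the same couple.
The compartment with the higher Al3+(aq) concentration (2.4 M) acts as the cathode; ions are reduced there and produced at the dilute (0.0019 M) anode.
With n = 3, Ecell = −(0.0592/3)·log([dilute]/[conc]) = −(0.0592/3)·log(0.0019/2.4) = +0.061 V.

0.061 V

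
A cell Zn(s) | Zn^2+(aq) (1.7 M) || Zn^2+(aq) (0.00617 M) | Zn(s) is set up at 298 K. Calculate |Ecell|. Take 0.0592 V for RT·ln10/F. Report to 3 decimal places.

0.072 V

For a concentration cell E°cell = 0, since both electrodes use the same couple.
The compartment with the higher Zn^2+(aq) concentration (1.7 M) acts as the cathode; ions are reduced there and produced at the dilute (0.00617 M) anode.
With n = 2, Ecell = −(0.0592/2)·log([dilute]/[conc]) = −(0.0592/2)·log(0.00617/1.7) = +0.072 V.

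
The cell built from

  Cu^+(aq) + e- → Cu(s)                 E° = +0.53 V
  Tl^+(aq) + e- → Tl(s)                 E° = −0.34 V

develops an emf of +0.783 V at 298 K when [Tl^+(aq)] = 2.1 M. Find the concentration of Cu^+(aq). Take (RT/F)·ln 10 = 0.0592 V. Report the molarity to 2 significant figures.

0.071 M

With Cu⁺/Cu at the cathode and Tl⁺/Tl at the anode, E°cell = +0.53 − (−0.34) = +0.87 V (n = 1).
Rearranging E = E° − (0.0592/n)·log Q gives log Q = 1(+0.87 − (+0.783))/0.0592 = 1.470.
For Cu^+(aq) + Tl(s) → Cu(s) + Tl^+(aq), the reaction quotient is Q = [Tl^+(aq)] / [Cu^+(aq)].
Solving for the unknown gives log [Cu^+(aq)] = −1.148, so [Cu^+(aq)] ≈ 0.071 M.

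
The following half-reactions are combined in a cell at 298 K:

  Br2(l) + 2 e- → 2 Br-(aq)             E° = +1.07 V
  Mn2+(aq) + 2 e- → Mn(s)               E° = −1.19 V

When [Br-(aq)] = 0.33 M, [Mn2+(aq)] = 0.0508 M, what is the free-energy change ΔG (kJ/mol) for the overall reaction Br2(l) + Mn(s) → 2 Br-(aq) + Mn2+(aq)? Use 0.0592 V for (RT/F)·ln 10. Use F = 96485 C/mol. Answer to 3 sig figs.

The standard cell potential is +1.07 − (−1.19) = +2.26 V, with n = 2 electrons in the balanced equation.
Q = [Br-(aq)]^2·[Mn2+(aq)] = 0.00553, so log Q = −2.257 and E = +2.26 − (0.0592/2)(−2.257) = +2.3268 V.
Finally ΔG = −nFE = −(2)(96485 C/mol)(+2.3268 V) = −449 kJ/mol.

−449 kJ/mol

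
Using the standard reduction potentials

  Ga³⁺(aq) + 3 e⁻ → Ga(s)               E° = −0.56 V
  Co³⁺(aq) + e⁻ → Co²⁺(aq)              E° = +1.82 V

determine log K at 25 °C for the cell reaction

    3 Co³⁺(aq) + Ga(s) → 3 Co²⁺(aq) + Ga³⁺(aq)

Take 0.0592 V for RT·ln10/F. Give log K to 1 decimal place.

The Co³⁺/Co²⁺ couple is reduced (cathode); E°cell = +1.82 − (−0.56) = +2.38 V with n = 3.
At equilibrium E = 0, so log K = nE°cell / 0.0592 = (3)(+2.38) / 0.0592 = 120.6.

log K = 120.6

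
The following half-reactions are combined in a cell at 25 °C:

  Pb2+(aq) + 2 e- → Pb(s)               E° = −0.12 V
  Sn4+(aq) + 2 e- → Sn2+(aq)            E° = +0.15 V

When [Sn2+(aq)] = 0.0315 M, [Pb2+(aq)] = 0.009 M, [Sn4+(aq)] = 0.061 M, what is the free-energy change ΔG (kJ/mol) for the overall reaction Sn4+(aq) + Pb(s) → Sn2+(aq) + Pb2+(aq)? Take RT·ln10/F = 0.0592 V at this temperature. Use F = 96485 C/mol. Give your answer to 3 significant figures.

E°cell = +0.15 − (−0.12) = +0.27 V; the balanced reaction transfers n = 2 electrons.
Here Q = ([Sn2+(aq)]·[Pb2+(aq)]) / [Sn4+(aq)] = 0.00465 (log Q = −2.333), giving E = +0.27 − (0.0592/2)·(−2.333) = +0.3391 V.
Finally ΔG = −nFE = −(2)(96485 C/mol)(+0.3391 V) = −65.4 kJ/mol.

−65.4 kJ/mol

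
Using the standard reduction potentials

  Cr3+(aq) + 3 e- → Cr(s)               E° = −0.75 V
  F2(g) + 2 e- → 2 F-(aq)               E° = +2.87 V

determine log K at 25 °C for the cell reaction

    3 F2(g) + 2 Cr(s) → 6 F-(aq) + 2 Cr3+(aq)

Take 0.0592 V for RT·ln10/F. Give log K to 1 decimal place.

log K = 366.9

The F₂/F⁻ couple is reduced (cathode); E°cell = +2.87 − (−0.75) = +3.62 V with n = 6.
At equilibrium E = 0, so log K = nE°cell / 0.0592 = (6)(+3.62) / 0.0592 = 366.9.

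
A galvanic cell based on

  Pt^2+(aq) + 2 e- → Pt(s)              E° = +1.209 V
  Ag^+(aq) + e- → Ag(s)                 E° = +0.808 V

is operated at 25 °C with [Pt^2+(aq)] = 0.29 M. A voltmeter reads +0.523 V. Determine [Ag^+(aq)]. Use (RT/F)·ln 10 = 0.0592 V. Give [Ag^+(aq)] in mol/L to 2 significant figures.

The Pt²⁺/Pt couple has the larger reduction potential, so it is the cathode: E°cell = +1.209 − (+0.808) = +0.401 V and n = 2.
From the Nernst equation, log Q = n(E° − E)/0.0592 = 2·(+0.401 − (+0.523))/0.0592 = −4.122.
The balanced reaction is Pt^2+(aq) + 2 Ag(s) → Pt(s) + 2 Ag^+(aq), so Q = [Ag^+(aq)]^2 / [Pt^2+(aq)].
Substituting the known concentrations and solving, log [Ag^+(aq)] = −2.330 and [Ag^+(aq)] = 0.0047 M.

0.0047 M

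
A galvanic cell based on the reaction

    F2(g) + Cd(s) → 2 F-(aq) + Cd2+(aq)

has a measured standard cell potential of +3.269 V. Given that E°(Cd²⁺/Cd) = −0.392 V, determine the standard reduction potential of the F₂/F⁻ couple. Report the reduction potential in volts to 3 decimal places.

In the reaction as written the F₂/F⁻ couple is reduced (cathode) and Cd²⁺/Cd is oxidized (anode), so E°cell = E°(F₂/F⁻) − E°(Cd²⁺/Cd).
E°(F₂/F⁻) = E°cell + E°(anode) = +3.269 + (−0.392) = +2.877 V.

+2.877 V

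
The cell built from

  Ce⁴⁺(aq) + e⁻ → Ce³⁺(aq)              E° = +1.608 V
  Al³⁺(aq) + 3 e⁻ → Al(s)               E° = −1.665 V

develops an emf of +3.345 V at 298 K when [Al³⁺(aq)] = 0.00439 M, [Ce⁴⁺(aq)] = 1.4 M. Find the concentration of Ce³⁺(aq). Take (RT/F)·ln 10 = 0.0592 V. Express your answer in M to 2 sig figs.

0.52 M

The Ce⁴⁺/Ce³⁺ couple has the larger reduction potential, so it is the cathode: E°cell = +1.608 − (−1.665) = +3.273 V and n = 3.
Rearranging E = E° − (0.0592/n)·log Q gives log Q = 3(+3.273 − (+3.345))/0.0592 = −3.649.
The balanced reaction is 3 Ce⁴⁺(aq) + Al(s) → 3 Ce³⁺(aq) + Al³⁺(aq), so Q = ([Ce³⁺(aq)]^3·[Al³⁺(aq)]) / [Ce⁴⁺(aq)]^3.
Solving for the unknown gives log [Ce³⁺(aq)] = −0.284, so [Ce³⁺(aq)] ≈ 0.52 M.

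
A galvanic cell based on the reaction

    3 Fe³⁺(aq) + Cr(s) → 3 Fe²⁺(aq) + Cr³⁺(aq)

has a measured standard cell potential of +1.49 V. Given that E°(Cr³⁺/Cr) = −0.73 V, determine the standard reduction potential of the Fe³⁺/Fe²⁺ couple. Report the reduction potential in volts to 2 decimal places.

In the reaction as written the Fe³⁺/Fe²⁺ couple is reduced (cathode) and Cr³⁺/Cr is oxidized (anode), so E°cell = E°(Fe³⁺/Fe²⁺) − E°(Cr³⁺/Cr).
E°(Fe³⁺/Fe²⁺) = E°cell + E°(anode) = +1.49 + (−0.73) = +0.76 V.

+0.76 V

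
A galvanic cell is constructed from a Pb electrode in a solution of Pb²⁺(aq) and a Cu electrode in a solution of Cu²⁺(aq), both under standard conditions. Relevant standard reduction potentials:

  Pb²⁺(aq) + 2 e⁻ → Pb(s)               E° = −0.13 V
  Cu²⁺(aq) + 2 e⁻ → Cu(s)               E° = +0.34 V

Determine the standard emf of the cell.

+0.47 V

The Cu²⁺/Cu couple has the higher E°, so Cu ion is reduced (cathode) and Pb is oxidized (anode).
E°cell = E°(cathode) − E°(anode) = +0.34 − (−0.13) = +0.47 V.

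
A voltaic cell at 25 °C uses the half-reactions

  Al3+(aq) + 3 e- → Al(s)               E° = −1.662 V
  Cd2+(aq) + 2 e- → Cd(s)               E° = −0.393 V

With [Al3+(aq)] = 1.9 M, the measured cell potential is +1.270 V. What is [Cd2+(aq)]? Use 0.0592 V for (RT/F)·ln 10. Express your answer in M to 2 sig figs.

The Cd²⁺/Cd couple has the larger reduction potential, so it is the cathode: E°cell = −0.393 − (−1.662) = +1.269 V and n = 6.
Rearranging E = E° − (0.0592/n)·log Q gives log Q = 6(+1.269 − (+1.270))/0.0592 = −0.101.
For 3 Cd2+(aq) + 2 Al(s) → 3 Cd(s) + 2 Al3+(aq), the reaction quotient is Q = [Al3+(aq)]^2 / [Cd2+(aq)]^3.
Solving for the unknown gives log [Cd2+(aq)] = 0.220, so [Cd2+(aq)] ≈ 1.7 M.

1.7 M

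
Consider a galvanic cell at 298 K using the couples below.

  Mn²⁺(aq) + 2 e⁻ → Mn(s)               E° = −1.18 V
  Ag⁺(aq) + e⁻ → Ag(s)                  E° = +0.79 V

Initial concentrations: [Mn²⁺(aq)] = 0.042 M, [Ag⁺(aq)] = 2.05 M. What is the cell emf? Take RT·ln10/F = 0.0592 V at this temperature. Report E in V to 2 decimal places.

+2.03 V

Since E°(Ag⁺/Ag) > E°(Mn²⁺/Mn), Ag⁺/Ag serves as the cathode.
E°cell = E°cat − E°an = +0.79 − (−1.18) = +1.97 V; n = 2.
For the overall reaction 2 Ag⁺(aq) + Mn(s) → 2 Ag(s) + Mn²⁺(aq), Q = [Mn²⁺(aq)] / [Ag⁺(aq)]^2 = 0.00999, giving log Q = −2.000.
By the Nernst equation, E = +1.97 − (0.0592/2)·(−2.000) = +2.03 V.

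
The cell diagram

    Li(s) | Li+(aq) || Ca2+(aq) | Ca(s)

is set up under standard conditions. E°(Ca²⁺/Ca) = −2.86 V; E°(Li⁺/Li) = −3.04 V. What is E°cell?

+0.18 V

By convention the left-hand electrode in cell notation is the anode (oxidation) and the right-hand electrode is the cathode (reduction).
E°cell = E°(right) − E°(left) = −2.86 − (−3.04) = +0.18 V.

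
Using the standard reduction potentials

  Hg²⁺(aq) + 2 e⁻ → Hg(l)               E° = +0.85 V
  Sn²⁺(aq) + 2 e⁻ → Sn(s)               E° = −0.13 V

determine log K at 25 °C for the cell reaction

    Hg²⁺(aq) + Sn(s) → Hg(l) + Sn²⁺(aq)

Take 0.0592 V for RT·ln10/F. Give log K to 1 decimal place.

The Hg²⁺/Hg couple is reduced (cathode); E°cell = +0.85 − (−0.13) = +0.98 V with n = 2.
At equilibrium E = 0, so log K = nE°cell / 0.0592 = (2)(+0.98) / 0.0592 = 33.1.

log K = 33.1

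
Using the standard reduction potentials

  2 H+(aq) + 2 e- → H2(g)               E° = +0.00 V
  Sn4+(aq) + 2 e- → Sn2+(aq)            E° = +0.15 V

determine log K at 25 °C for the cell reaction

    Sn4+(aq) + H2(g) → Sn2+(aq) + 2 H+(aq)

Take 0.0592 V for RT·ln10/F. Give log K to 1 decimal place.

The Sn⁴⁺/Sn²⁺ couple is reduced (cathode); E°cell = +0.15 − (+0.00) = +0.15 V with n = 2.
At equilibrium E = 0, so log K = nE°cell / 0.0592 = (2)(+0.15) / 0.0592 = 5.1.

log K = 5.1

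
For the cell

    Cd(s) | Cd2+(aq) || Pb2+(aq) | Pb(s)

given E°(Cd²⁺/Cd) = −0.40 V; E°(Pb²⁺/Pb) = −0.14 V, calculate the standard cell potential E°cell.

+0.26 V

By convention the left-hand electrode in cell notation is the anode (oxidation) and the right-hand electrode is the cathode (reduction).
E°cell = E°(right) − E°(left) = −0.14 − (−0.40) = +0.26 V.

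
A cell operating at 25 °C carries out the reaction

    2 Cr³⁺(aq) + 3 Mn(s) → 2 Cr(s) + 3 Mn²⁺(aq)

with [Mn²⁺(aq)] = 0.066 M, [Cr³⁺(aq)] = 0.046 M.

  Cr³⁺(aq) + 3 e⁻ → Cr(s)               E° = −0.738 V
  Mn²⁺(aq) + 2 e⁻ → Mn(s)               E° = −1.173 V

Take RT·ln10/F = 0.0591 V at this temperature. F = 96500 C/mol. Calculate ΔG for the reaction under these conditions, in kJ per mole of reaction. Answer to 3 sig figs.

With Cr³⁺/Cr reduced at the cathode, E°cell = −0.738 − (−1.173) = +0.435 V and n = 6.
Q = [Mn²⁺(aq)]^3 / [Cr³⁺(aq)]^2 = 0.136, so log Q = −0.867 and E = +0.435 − (0.0591/6)(−0.867) = +0.4435 V.
ΔG = −nFE = −(6)(96500)(+0.4435) J/mol = −257 kJ/mol.

−257 kJ/mol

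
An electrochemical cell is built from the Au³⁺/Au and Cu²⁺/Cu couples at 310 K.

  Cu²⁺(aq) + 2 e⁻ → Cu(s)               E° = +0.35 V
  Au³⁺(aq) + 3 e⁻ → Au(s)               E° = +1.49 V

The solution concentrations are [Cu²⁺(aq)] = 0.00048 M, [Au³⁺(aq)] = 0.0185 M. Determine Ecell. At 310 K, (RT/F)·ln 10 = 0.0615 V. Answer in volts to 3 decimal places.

The Au³⁺/Au couple has the more positive E°, so it is the cathode; Cu²⁺/Cu is the anode.
The standard potential is +1.49 − (+0.35) = +1.14 V and the balanced reaction transfers n = 6 electrons.
Balancing gives 2 Au³⁺(aq) + 3 Cu(s) → 2 Au(s) + 3 Cu²⁺(aq); hence Q = [Cu²⁺(aq)]^3 / [Au³⁺(aq)]^2 = 3.23×10^−7 (log Q = −6.491).
E = E° − (0.0615/n)·log Q = +1.14 − (0.0615/6)(−6.491) = +1.207 V.

+1.207 V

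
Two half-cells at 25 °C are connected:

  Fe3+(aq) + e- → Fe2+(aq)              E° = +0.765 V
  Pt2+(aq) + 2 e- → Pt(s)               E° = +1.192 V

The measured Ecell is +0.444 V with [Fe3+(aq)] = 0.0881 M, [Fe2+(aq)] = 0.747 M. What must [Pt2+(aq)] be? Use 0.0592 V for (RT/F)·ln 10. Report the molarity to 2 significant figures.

0.052 M

Pt²⁺/Pt is the cathode (higher E°); E°cell = +1.192 − (+0.765) = +0.427 V with n = 2.
From the Nernst equation, log Q = n(E° − E)/0.0592 = 2·(+0.427 − (+0.444))/0.0592 = −0.574.
Balancing electrons gives Pt2+(aq) + 2 Fe2+(aq) → Pt(s) + 2 Fe3+(aq); thus Q = [Fe3+(aq)]^2 / ([Pt2+(aq)]·[Fe2+(aq)]^2).
Solving for the unknown gives log [Pt2+(aq)] = −1.283, so [Pt2+(aq)] ≈ 0.052 M.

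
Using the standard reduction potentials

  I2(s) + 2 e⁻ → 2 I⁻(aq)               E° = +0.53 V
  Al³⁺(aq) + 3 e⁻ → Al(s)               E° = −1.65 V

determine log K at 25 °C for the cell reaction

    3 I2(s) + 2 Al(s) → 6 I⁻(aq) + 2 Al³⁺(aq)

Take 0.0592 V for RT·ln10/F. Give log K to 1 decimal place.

log K = 220.9

The I₂/I⁻ couple is reduced (cathode); E°cell = +0.53 − (−1.65) = +2.18 V with n = 6.
At equilibrium E = 0, so log K = nE°cell / 0.0592 = (6)(+2.18) / 0.0592 = 220.9.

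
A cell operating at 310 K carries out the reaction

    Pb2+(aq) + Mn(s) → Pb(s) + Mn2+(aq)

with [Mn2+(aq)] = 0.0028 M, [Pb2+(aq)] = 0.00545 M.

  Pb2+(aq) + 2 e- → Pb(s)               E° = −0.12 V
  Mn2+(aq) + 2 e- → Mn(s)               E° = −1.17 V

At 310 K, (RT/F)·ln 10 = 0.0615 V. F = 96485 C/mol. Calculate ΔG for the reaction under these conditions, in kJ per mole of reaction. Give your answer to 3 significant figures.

−204 kJ/mol

With Pb²⁺/Pb reduced at the cathode, E°cell = −0.12 − (−1.17) = +1.05 V and n = 2.
The reaction quotient is [Mn2+(aq)] / [Pb2+(aq)] = 0.514; by Nernst, E = +1.05 − (0.0615/2)(−0.289) = +1.0589 V.
Finally ΔG = −nFE = −(2)(96485 C/mol)(+1.0589 V) = −204 kJ/mol.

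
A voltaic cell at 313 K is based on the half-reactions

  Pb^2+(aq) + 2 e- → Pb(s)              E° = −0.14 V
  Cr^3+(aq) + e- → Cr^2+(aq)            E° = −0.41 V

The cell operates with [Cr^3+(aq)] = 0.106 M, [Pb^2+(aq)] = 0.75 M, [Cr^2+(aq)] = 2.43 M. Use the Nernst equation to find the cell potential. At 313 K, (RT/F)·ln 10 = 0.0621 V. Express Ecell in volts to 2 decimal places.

The Pb²⁺/Pb couple has the more positive E°, so it is the cathode; Cr³⁺/Cr²⁺ is the anode.
The standard potential is −0.14 − (−0.41) = +0.27 V and the balanced reaction transfers n = 2 electrons.
Balancing gives Pb^2+(aq) + 2 Cr^2+(aq) → Pb(s) + 2 Cr^3+(aq); hence Q = [Cr^3+(aq)]^2 / ([Pb^2+(aq)]·[Cr^2+(aq)]^2) = 0.00254 (log Q = −2.596).
By the Nernst equation, E = +0.27 − (0.0621/2)·(−2.596) = +0.35 V.

+0.35 V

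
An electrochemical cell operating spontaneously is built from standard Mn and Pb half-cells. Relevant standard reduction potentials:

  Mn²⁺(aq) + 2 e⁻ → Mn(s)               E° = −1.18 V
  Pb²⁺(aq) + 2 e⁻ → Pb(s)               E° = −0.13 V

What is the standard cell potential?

The Pb²⁺/Pb couple has the higher E°, so Pb ion is reduced (cathode) and Mn is oxidized (anode).
E°cell = E°(cathode) − E°(anode) = −0.13 − (−1.18) = +1.05 V.

+1.05 V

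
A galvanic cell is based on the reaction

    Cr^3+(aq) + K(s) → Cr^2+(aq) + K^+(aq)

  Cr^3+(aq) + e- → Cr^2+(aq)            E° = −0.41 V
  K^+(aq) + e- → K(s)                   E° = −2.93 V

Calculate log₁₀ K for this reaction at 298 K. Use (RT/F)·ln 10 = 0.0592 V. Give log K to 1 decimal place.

log K = 42.6

The Cr³⁺/Cr²⁺ couple is reduced (cathode); E°cell = −0.41 − (−2.93) = +2.52 V with n = 1.
At equilibrium E = 0, so log K = nE°cell / 0.0592 = (1)(+2.52) / 0.0592 = 42.6.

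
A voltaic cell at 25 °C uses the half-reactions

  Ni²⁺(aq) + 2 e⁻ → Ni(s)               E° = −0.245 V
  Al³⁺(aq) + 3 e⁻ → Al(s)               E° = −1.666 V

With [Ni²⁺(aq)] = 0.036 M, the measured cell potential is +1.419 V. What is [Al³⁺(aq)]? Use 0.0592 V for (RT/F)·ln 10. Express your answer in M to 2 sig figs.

0.0086 M

Ni²⁺/Ni is the cathode (higher E°); E°cell = −0.245 − (−1.666) = +1.421 V with n = 6.
Rearranging E = E° − (0.0592/n)·log Q gives log Q = 6(+1.421 − (+1.419))/0.0592 = 0.203.
Balancing electrons gives 3 Ni²⁺(aq) + 2 Al(s) → 3 Ni(s) + 2 Al³⁺(aq); thus Q = [Al³⁺(aq)]^2 / [Ni²⁺(aq)]^3.
Solving for the unknown gives log [Al³⁺(aq)] = −2.064, so [Al³⁺(aq)] ≈ 0.0086 M.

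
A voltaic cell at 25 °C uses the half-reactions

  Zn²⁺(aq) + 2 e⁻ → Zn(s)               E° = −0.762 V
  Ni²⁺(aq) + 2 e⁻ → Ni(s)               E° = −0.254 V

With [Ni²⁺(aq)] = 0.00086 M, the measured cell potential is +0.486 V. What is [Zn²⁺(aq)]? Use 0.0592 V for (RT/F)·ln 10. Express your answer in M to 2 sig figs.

The Ni²⁺/Ni couple has the larger reduction potential, so it is the cathode: E°cell = −0.254 − (−0.762) = +0.508 V and n = 2.
Rearranging E = E° − (0.0592/n)·log Q gives log Q = 2(+0.508 − (+0.486))/0.0592 = 0.743.
Balancing electrons gives Ni²⁺(aq) + Zn(s) → Ni(s) + Zn²⁺(aq); thus Q = [Zn²⁺(aq)] / [Ni²⁺(aq)].
Isolating [Zn²⁺(aq)] in Q = 10^{0.743} yields log [Zn²⁺(aq)] = −2.323, i.e. 0.0048 M.

0.0048 M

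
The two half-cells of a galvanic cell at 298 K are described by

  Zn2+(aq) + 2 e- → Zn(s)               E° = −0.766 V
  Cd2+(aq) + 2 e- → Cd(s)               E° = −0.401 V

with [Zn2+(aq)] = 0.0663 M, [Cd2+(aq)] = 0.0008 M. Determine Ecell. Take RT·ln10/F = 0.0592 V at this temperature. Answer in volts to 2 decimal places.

Since E°(Cd²⁺/Cd) > E°(Zn²⁺/Zn), Cd²⁺/Cd serves as the cathode.
E°cell = −0.401 − (−0.766) = +0.365 V, with n = 2 electrons transferred.
The balanced reaction is Cd2+(aq) + Zn(s) → Cd(s) + Zn2+(aq), so Q = [Zn2+(aq)] / [Cd2+(aq)] = 82.9 and log Q = 1.918.
By the Nernst equation, E = +0.365 − (0.0592/2)·(1.918) = +0.31 V.

+0.31 V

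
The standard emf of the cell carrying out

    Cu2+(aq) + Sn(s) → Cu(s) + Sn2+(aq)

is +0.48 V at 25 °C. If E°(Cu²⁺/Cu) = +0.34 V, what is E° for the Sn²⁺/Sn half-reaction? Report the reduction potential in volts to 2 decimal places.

In the reaction as written the Cu²⁺/Cu couple is reduced (cathode) and Sn²⁺/Sn is oxidized (anode), so E°cell = E°(Cu²⁺/Cu) − E°(Sn²⁺/Sn).
E°(Sn²⁺/Sn) = E°(cathode) − E°cell = +0.34 − (+0.48) = −0.14 V.

−0.14 V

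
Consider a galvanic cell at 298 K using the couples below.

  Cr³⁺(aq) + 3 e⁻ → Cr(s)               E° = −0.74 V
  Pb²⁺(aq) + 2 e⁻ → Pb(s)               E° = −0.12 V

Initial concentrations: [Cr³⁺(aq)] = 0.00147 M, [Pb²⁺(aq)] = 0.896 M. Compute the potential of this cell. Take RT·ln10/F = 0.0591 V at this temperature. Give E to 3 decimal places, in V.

+0.674 V

Pb²⁺/Pb is reduced (cathode, E° = −0.12 V) and Cr³⁺/Cr is oxidized (anode).
The standard potential is −0.12 − (−0.74) = +0.62 V and the balanced reaction transfers n = 6 electrons.
The balanced reaction is 3 Pb²⁺(aq) + 2 Cr(s) → 3 Pb(s) + 2 Cr³⁺(aq), so Q = [Cr³⁺(aq)]^2 / [Pb²⁺(aq)]^3 = 3×10^−6 and log Q = −5.522.
Applying E = E° − (RT ln10/nF)·log Q gives +0.62 − (0.0591/6)(−5.522) = +0.674 V.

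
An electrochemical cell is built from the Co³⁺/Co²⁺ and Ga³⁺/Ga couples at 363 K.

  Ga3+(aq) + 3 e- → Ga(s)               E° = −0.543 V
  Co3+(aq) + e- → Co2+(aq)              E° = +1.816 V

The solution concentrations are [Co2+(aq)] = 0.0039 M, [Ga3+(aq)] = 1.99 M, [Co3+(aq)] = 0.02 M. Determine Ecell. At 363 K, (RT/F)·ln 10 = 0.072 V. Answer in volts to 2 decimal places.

+2.40 V

The Co³⁺/Co²⁺ couple has the more positive E°, so it is the cathode; Ga³⁺/Ga is the anode.
E°cell = +1.816 − (−0.543) = +2.359 V, with n = 3 electrons transferred.
The balanced reaction is 3 Co3+(aq) + Ga(s) → 3 Co2+(aq) + Ga3+(aq), so Q = ([Co2+(aq)]^3·[Ga3+(aq)]) / [Co3+(aq)]^3 = 0.0148 and log Q = −1.831.
By the Nernst equation, E = +2.359 − (0.072/3)·(−1.831) = +2.40 V.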